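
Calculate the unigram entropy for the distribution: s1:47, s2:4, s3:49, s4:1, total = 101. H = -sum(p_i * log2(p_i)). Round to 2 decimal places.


Computing entropy H = -sum(p_i * log2(p_i)):
  s1: p = 47/101 = 0.4653, -p*log2(p) = 0.5136
  s2: p = 4/101 = 0.0396, -p*log2(p) = 0.1845
  s3: p = 49/101 = 0.4851, -p*log2(p) = 0.5063
  s4: p = 1/101 = 0.0099, -p*log2(p) = 0.0659
H = sum of terms = 1.2703
Rounded to 2 decimals: 1.27

1.27


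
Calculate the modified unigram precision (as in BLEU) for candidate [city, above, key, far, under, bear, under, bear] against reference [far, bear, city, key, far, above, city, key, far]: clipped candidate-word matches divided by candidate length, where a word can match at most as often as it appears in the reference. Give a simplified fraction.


Reference word counts: {'above': 1, 'bear': 1, 'city': 2, 'far': 3, 'key': 2}
Checking each candidate word (with clipping):
  'city' -> in reference (ref count 2, used 1/2) -> match (matches: 1)
  'above' -> in reference (ref count 1, used 1/1) -> match (matches: 2)
  'key' -> in reference (ref count 2, used 1/2) -> match (matches: 3)
  'far' -> in reference (ref count 3, used 1/3) -> match (matches: 4)
  'under' -> not in reference -> no match (matches: 4)
  'bear' -> in reference (ref count 1, used 1/1) -> match (matches: 5)
  'under' -> not in reference -> no match (matches: 5)
  'bear' -> ref count 1 already used up (1/1) -> clipped, no match (matches: 5)
Clipped matches: 5, Candidate length: 8
Precision = 5/8

5/8


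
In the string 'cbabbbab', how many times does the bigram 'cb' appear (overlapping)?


Scanning 'cbabbbab' for bigram 'cb':
  Position 0: 'cb' -> MATCH
  Position 1: 'ba' -> no
  Position 2: 'ab' -> no
  Position 3: 'bb' -> no
  Position 4: 'bb' -> no
  Position 5: 'ba' -> no
  Position 6: 'ab' -> no
Total matches: 1

1


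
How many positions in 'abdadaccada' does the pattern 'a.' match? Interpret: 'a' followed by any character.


Pattern: a. means 'a' followed by any character.
Scanning 'abdadaccada' position-by-position:
  Pos 0: window 'ab' -> MATCH
  Pos 1: window 'bd' -> no
  Pos 2: window 'da' -> no
  Pos 3: window 'ad' -> MATCH
  Pos 4: window 'da' -> no
  Pos 5: window 'ac' -> MATCH
  Pos 6: window 'cc' -> no
  Pos 7: window 'ca' -> no
  Pos 8: window 'ad' -> MATCH
  Pos 9: window 'da' -> no
  Pos 10: window 'a' -> no
Total matches: 4

4


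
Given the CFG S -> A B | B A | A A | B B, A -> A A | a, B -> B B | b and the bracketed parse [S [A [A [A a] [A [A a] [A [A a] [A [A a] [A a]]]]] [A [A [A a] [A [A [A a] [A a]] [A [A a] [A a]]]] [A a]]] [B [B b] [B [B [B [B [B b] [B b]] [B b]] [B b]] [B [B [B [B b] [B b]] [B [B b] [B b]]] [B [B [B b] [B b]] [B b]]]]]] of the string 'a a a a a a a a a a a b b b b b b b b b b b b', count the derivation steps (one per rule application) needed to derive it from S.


Every bracketed nonterminal node [X ...] in the tree is produced by exactly one rule application.
Reading the tree off as a leftmost derivation:
  Step 1: S  =>  A B   (applied S -> A B)
  Step 2: A B  =>  A A B   (applied A -> A A)
  Step 3: A A B  =>  A A A B   (applied A -> A A)
  Step 4: A A A B  =>  a A A B   (applied A -> a)
  Step 5: a A A B  =>  a A A A B   (applied A -> A A)
  Step 6: a A A A B  =>  a a A A B   (applied A -> a)
  Step 7: a a A A B  =>  a a A A A B   (applied A -> A A)
  Step 8: a a A A A B  =>  a a a A A B   (applied A -> a)
  Step 9: a a a A A B  =>  a a a A A A B   (applied A -> A A)
  Step 10: a a a A A A B  =>  a a a a A A B   (applied A -> a)
  Step 11: a a a a A A B  =>  a a a a a A B   (applied A -> a)
  Step 12: a a a a a A B  =>  a a a a a A A B   (applied A -> A A)
  Step 13: a a a a a A A B  =>  a a a a a A A A B   (applied A -> A A)
  Step 14: a a a a a A A A B  =>  a a a a a a A A B   (applied A -> a)
  Step 15: a a a a a a A A B  =>  a a a a a a A A A B   (applied A -> A A)
  Step 16: a a a a a a A A A B  =>  a a a a a a A A A A B   (applied A -> A A)
  Step 17: a a a a a a A A A A B  =>  a a a a a a a A A A B   (applied A -> a)
  Step 18: a a a a a a a A A A B  =>  a a a a a a a a A A B   (applied A -> a)
  Step 19: a a a a a a a a A A B  =>  a a a a a a a a A A A B   (applied A -> A A)
  Step 20: a a a a a a a a A A A B  =>  a a a a a a a a a A A B   (applied A -> a)
  Step 21: a a a a a a a a a A A B  =>  a a a a a a a a a a A B   (applied A -> a)
  Step 22: a a a a a a a a a a A B  =>  a a a a a a a a a a a B   (applied A -> a)
  Step 23: a a a a a a a a a a a B  =>  a a a a a a a a a a a B B   (applied B -> B B)
  Step 24: a a a a a a a a a a a B B  =>  a a a a a a a a a a a b B   (applied B -> b)
  Step 25: a a a a a a a a a a a b B  =>  a a a a a a a a a a a b B B   (applied B -> B B)
  Step 26: a a a a a a a a a a a b B B  =>  a a a a a a a a a a a b B B B   (applied B -> B B)
  Step 27: a a a a a a a a a a a b B B B  =>  a a a a a a a a a a a b B B B B   (applied B -> B B)
  Step 28: a a a a a a a a a a a b B B B B  =>  a a a a a a a a a a a b B B B B B   (applied B -> B B)
  Step 29: a a a a a a a a a a a b B B B B B  =>  a a a a a a a a a a a b b B B B B   (applied B -> b)
  Step 30: a a a a a a a a a a a b b B B B B  =>  a a a a a a a a a a a b b b B B B   (applied B -> b)
  Step 31: a a a a a a a a a a a b b b B B B  =>  a a a a a a a a a a a b b b b B B   (applied B -> b)
  Step 32: a a a a a a a a a a a b b b b B B  =>  a a a a a a a a a a a b b b b b B   (applied B -> b)
  Step 33: a a a a a a a a a a a b b b b b B  =>  a a a a a a a a a a a b b b b b B B   (applied B -> B B)
  Step 34: a a a a a a a a a a a b b b b b B B  =>  a a a a a a a a a a a b b b b b B B B   (applied B -> B B)
  Step 35: a a a a a a a a a a a b b b b b B B B  =>  a a a a a a a a a a a b b b b b B B B B   (applied B -> B B)
  Step 36: a a a a a a a a a a a b b b b b B B B B  =>  a a a a a a a a a a a b b b b b b B B B   (applied B -> b)
  Step 37: a a a a a a a a a a a b b b b b b B B B  =>  a a a a a a a a a a a b b b b b b b B B   (applied B -> b)
  Step 38: a a a a a a a a a a a b b b b b b b B B  =>  a a a a a a a a a a a b b b b b b b B B B   (applied B -> B B)
  Step 39: a a a a a a a a a a a b b b b b b b B B B  =>  a a a a a a a a a a a b b b b b b b b B B   (applied B -> b)
  Step 40: a a a a a a a a a a a b b b b b b b b B B  =>  a a a a a a a a a a a b b b b b b b b b B   (applied B -> b)
  Step 41: a a a a a a a a a a a b b b b b b b b b B  =>  a a a a a a a a a a a b b b b b b b b b B B   (applied B -> B B)
  Step 42: a a a a a a a a a a a b b b b b b b b b B B  =>  a a a a a a a a a a a b b b b b b b b b B B B   (applied B -> B B)
  Step 43: a a a a a a a a a a a b b b b b b b b b B B B  =>  a a a a a a a a a a a b b b b b b b b b b B B   (applied B -> b)
  Step 44: a a a a a a a a a a a b b b b b b b b b b B B  =>  a a a a a a a a a a a b b b b b b b b b b b B   (applied B -> b)
  Step 45: a a a a a a a a a a a b b b b b b b b b b b B  =>  a a a a a a a a a a a b b b b b b b b b b b b   (applied B -> b)
Final yield: a a a a a a a a a a a b b b b b b b b b b b b
Total rewrite steps: 45

45


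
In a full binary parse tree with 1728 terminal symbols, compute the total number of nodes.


Leaf nodes (terminals): 1728
Internal nodes = n - 1 = 1728 - 1 = 1727
Total = leaves + internal = 1728 + 1727 = 3455

3455


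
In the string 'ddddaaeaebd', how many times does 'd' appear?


Scanning 'ddddaaeaebd' for 'd':
  Position 0: 'd' -> MATCH (count: 1)
  Position 1: 'd' -> MATCH (count: 2)
  Position 2: 'd' -> MATCH (count: 3)
  Position 3: 'd' -> MATCH (count: 4)
  Position 10: 'd' -> MATCH (count: 5)
Total occurrences of 'd': 5

5


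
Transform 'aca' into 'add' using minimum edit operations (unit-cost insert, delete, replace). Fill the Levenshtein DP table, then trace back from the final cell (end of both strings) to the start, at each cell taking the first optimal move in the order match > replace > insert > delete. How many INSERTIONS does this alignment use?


Edit distance = 2. Backtracking from cell (3, 3) with preference match > replace > insert > delete,
then listing the resulting alignment 'aca' -> 'add' left to right:
  Step 1: keep 'a'
  Step 2: replace c->d
  Step 3: replace a->d
Total insertions: 0

0


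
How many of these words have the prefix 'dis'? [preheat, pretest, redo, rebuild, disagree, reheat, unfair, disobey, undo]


Checking each word for prefix 'dis':
  'preheat' -> no (count: 0)
  'pretest' -> no (count: 0)
  'redo' -> no (count: 0)
  'rebuild' -> no (count: 0)
  'disagree' -> YES, starts with 'dis' (count: 1)
  'reheat' -> no (count: 1)
  'unfair' -> no (count: 1)
  'disobey' -> YES, starts with 'dis' (count: 2)
  'undo' -> no (count: 2)
Total with prefix 'dis': 2

2


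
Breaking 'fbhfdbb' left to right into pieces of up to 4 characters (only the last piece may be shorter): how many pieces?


'fbhfdbb' has 7 characters.
Chunking with max size 4:
  Chunk 1: 'fbhf' (positions 0-3)
  Chunk 2: 'dbb' (positions 4-6)
Total chunks: ceil(7 / 4) = 2

2


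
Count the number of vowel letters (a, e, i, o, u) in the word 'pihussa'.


Scanning each character of 'pihussa':
  Position 1: 'p' -> consonant (running count: 0)
  Position 2: 'i' -> vowel (running count: 1)
  Position 3: 'h' -> consonant (running count: 1)
  Position 4: 'u' -> vowel (running count: 2)
  Position 5: 's' -> consonant (running count: 2)
  Position 6: 's' -> consonant (running count: 2)
  Position 7: 'a' -> vowel (running count: 3)
Total vowels: 3

3


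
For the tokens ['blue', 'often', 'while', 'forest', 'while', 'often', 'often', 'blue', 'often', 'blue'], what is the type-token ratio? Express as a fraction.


Tokens: 10
Unique types: ('blue', 'forest', 'often', 'while') = 4
TTR = 4/10
Simplify: divide both by 2 -> 2/5
TTR = 2/5

2/5


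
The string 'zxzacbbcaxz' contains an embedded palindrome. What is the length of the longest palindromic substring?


Scanning 'zxzacbbcaxz' for palindromic substrings.
Substring at positions 3-8: 'acbbca'.
Check: reverse('acbbca') = 'acbbca' -> palindrome confirmed.
Neighbouring characters ('z' / 'x') break symmetry, so it cannot extend further.
No longer palindromic substring exists; longest length = 6

6


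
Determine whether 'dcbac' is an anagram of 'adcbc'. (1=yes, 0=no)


Sort characters of 'dcbac': 'abccd'
Sort characters of 'adcbc': 'abccd'
Sorted forms match -> they ARE anagrams
Result: 1

1


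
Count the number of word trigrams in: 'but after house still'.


Word trigrams from [4] words:
  Trigram 1: (but after house)
  Trigram 2: (after house still)
Total word trigrams: 4 - 2 = 2

2


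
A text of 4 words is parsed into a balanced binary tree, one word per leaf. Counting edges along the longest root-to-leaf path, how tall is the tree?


In a balanced binary tree with n leaves the deepest leaf is ceil(log2(n)) edges below the root.
log2(4) = 2.0000
ceil(2.0000) = 2
height (edges) = 2

2


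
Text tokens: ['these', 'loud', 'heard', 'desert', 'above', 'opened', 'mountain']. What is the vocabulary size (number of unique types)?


Listing all tokens and tracking unique types:
  Token 1: 'these' -> NEW (unique so far: 1)
  Token 2: 'loud' -> NEW (unique so far: 2)
  Token 3: 'heard' -> NEW (unique so far: 3)
  Token 4: 'desert' -> NEW (unique so far: 4)
  Token 5: 'above' -> NEW (unique so far: 5)
  Token 6: 'opened' -> NEW (unique so far: 6)
  Token 7: 'mountain' -> NEW (unique so far: 7)
Unique types: ('above', 'desert', 'heard', 'loud', 'mountain', 'opened', 'these')
Vocabulary size: 7

7


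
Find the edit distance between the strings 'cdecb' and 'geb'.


Building DP table for s1='cdecb' (len 5) and s2='geb' (len 3):
       g  e  b
    0  1  2  3
  c 1  1  2  3
  d 2  2  2  3
  e 3  3  2  3
  c 4  4  3  3
  b 5  5  4  3
Edit distance = dp[5][3] = 3

3


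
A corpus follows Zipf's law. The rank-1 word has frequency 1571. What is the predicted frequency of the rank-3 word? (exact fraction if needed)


Zipf's law: freq(rank) = f1 / rank
f1 = 1571, rank = 3
freq = 1571 / 3
GCD(1571, 3) = 1
Simplified: 1571/3

1571/3


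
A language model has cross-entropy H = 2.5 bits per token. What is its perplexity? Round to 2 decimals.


Perplexity formula: PP = 2^H
H = 2.5
PP = 2^2.5
Decompose: 2^2.5 = 2^2 * 2^0.5 = 2^2 * sqrt(2)
2^2 = 4, sqrt(2) ~ 1.4142136
PP ~ 4 * 1.4142136 = 5.6568544
Rounded to 2 decimals: 5.66

5.66


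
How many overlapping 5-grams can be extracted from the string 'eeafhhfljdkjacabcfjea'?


String 'eeafhhfljdkjacabcfjea' has length L = 21.
Number of overlapping n-grams = L - n + 1
Substituting: 21 - 5 + 1 = 17

17


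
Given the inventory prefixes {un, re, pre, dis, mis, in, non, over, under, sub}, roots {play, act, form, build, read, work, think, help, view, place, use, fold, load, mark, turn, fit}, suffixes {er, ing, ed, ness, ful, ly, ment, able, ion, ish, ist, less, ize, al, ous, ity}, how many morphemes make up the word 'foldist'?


Segmenting 'foldist' against the inventory:
  'fold' -> root (morpheme 1)
  'ist' -> suffix (morpheme 2)
Total morphemes: 2

2


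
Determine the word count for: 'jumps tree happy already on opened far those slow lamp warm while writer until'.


Counting words by splitting on spaces:
  Word 1: 'jumps'
  Word 2: 'tree'
  Word 3: 'happy'
  Word 4: 'already'
  Word 5: 'on'
  Word 6: 'opened'
  Word 7: 'far'
  Word 8: 'those'
  Word 9: 'slow'
  Word 10: 'lamp'
  Word 11: 'warm'
  Word 12: 'while'
  Word 13: 'writer'
  Word 14: 'until'
Total words: 14

14


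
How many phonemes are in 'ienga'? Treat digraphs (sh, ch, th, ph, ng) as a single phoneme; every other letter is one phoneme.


Parsing 'ienga' greedily, digraphs first:
  'i' -> vowel phoneme (phonemes so far: 1)
  'e' -> vowel phoneme (phonemes so far: 2)
  'ng' -> digraph (1 consonant phoneme) (phonemes so far: 3)
  'a' -> vowel phoneme (phonemes so far: 4)
Total phonemes: 4

4


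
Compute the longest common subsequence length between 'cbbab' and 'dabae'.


DP table for LCS of 'cbbab' and 'dabae':
       d  a  b  a  e
    0  0  0  0  0  0
  c 0  0  0  0  0  0
  b 0  0  0  1  1  1
  b 0  0  0  1  1  1
  a 0  0  1  1  2  2
  b 0  0  1  2  2  2
LCS: 'ba'
LCS length = 2

2


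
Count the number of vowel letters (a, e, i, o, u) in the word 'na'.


Scanning each character of 'na':
  Position 1: 'n' -> consonant (running count: 0)
  Position 2: 'a' -> vowel (running count: 1)
Total vowels: 1

1


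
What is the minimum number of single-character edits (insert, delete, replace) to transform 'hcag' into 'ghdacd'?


Building DP table for s1='hcag' (len 4) and s2='ghdacd' (len 6):
       g  h  d  a  c  d
    0  1  2  3  4  5  6
  h 1  1  1  2  3  4  5
  c 2  2  2  2  3  3  4
  a 3  3  3  3  2  3  4
  g 4  3  4  4  3  3  4
Edit distance = dp[4][6] = 4

4


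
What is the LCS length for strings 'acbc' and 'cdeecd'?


DP table for LCS of 'acbc' and 'cdeecd':
       c  d  e  e  c  d
    0  0  0  0  0  0  0
  a 0  0  0  0  0  0  0
  c 0  1  1  1  1  1  1
  b 0  1  1  1  1  1  1
  c 0  1  1  1  1  2  2
LCS: 'cc'
LCS length = 2

2


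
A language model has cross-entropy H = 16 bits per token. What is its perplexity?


Perplexity formula: PP = 2^H
H = 16
PP = 2^16
PP = 2^16 = 65536

65536


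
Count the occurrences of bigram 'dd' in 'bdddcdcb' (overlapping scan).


Scanning 'bdddcdcb' for bigram 'dd':
  Position 0: 'bd' -> no
  Position 1: 'dd' -> MATCH
  Position 2: 'dd' -> MATCH
  Position 3: 'dc' -> no
  Position 4: 'cd' -> no
  Position 5: 'dc' -> no
  Position 6: 'cb' -> no
Total matches: 2

2


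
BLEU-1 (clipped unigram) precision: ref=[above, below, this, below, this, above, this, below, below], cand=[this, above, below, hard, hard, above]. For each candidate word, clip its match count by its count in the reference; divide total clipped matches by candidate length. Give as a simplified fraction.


Reference word counts: {'above': 2, 'below': 4, 'this': 3}
Checking each candidate word (with clipping):
  'this' -> in reference (ref count 3, used 1/3) -> match (matches: 1)
  'above' -> in reference (ref count 2, used 1/2) -> match (matches: 2)
  'below' -> in reference (ref count 4, used 1/4) -> match (matches: 3)
  'hard' -> not in reference -> no match (matches: 3)
  'hard' -> not in reference -> no match (matches: 3)
  'above' -> in reference (ref count 2, used 2/2) -> match (matches: 4)
Clipped matches: 4, Candidate length: 6
Precision = 4/6 = 2/3

2/3


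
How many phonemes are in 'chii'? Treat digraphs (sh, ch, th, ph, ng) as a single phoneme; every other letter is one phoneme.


Parsing 'chii' greedily, digraphs first:
  'ch' -> digraph (1 consonant phoneme) (phonemes so far: 1)
  'i' -> vowel phoneme (phonemes so far: 2)
  'i' -> vowel phoneme (phonemes so far: 3)
Total phonemes: 3

3


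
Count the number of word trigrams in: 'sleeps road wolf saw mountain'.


Word trigrams from [5] words:
  Trigram 1: (sleeps road wolf)
  Trigram 2: (road wolf saw)
  Trigram 3: (wolf saw mountain)
Total word trigrams: 5 - 2 = 3

3


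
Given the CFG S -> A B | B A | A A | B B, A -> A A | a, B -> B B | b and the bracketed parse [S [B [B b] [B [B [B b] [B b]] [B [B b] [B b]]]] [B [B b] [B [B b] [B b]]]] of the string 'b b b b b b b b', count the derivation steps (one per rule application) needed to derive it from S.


Every bracketed nonterminal node [X ...] in the tree is produced by exactly one rule application.
Reading the tree off as a leftmost derivation:
  Step 1: S  =>  B B   (applied S -> B B)
  Step 2: B B  =>  B B B   (applied B -> B B)
  Step 3: B B B  =>  b B B   (applied B -> b)
  Step 4: b B B  =>  b B B B   (applied B -> B B)
  Step 5: b B B B  =>  b B B B B   (applied B -> B B)
  Step 6: b B B B B  =>  b b B B B   (applied B -> b)
  Step 7: b b B B B  =>  b b b B B   (applied B -> b)
  Step 8: b b b B B  =>  b b b B B B   (applied B -> B B)
  Step 9: b b b B B B  =>  b b b b B B   (applied B -> b)
  Step 10: b b b b B B  =>  b b b b b B   (applied B -> b)
  Step 11: b b b b b B  =>  b b b b b B B   (applied B -> B B)
  Step 12: b b b b b B B  =>  b b b b b b B   (applied B -> b)
  Step 13: b b b b b b B  =>  b b b b b b B B   (applied B -> B B)
  Step 14: b b b b b b B B  =>  b b b b b b b B   (applied B -> b)
  Step 15: b b b b b b b B  =>  b b b b b b b b   (applied B -> b)
Final yield: b b b b b b b b
Total rewrite steps: 15

15


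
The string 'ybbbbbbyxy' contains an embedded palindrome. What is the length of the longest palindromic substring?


Scanning 'ybbbbbbyxy' for palindromic substrings.
Substring at positions 0-7: 'ybbbbbby'.
Check: reverse('ybbbbbby') = 'ybbbbbby' -> palindrome confirmed.
Neighbouring characters ('-' / 'x') break symmetry, so it cannot extend further.
No longer palindromic substring exists; longest length = 8

8


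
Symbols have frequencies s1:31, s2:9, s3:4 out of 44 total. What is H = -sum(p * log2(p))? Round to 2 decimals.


Computing entropy H = -sum(p_i * log2(p_i)):
  s1: p = 31/44 = 0.7045, -p*log2(p) = 0.3560
  s2: p = 9/44 = 0.2045, -p*log2(p) = 0.4683
  s3: p = 4/44 = 0.0909, -p*log2(p) = 0.3145
H = sum of terms = 1.1388
Rounded to 2 decimals: 1.14

1.14


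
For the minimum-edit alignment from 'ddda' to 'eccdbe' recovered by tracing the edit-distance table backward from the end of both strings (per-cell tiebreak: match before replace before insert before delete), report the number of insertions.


Edit distance = 5. Backtracking from cell (4, 6) with preference match > replace > insert > delete,
then listing the resulting alignment 'ddda' -> 'eccdbe' left to right:
  Step 1: insert 'e' [insertion #1]
  Step 2: insert 'c' [insertion #2]
  Step 3: replace d->c
  Step 4: keep 'd'
  Step 5: replace d->b
  Step 6: replace a->e
Total insertions: 2

2


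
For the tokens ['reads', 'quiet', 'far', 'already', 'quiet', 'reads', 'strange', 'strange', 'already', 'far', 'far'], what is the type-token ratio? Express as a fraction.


Tokens: 11
Unique types: ('already', 'far', 'quiet', 'reads', 'strange') = 5
TTR = 5/11
Already in lowest terms.

5/11


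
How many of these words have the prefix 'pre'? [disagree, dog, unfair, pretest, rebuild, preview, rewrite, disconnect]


Checking each word for prefix 'pre':
  'disagree' -> no (count: 0)
  'dog' -> no (count: 0)
  'unfair' -> no (count: 0)
  'pretest' -> YES, starts with 'pre' (count: 1)
  'rebuild' -> no (count: 1)
  'preview' -> YES, starts with 'pre' (count: 2)
  'rewrite' -> no (count: 2)
  'disconnect' -> no (count: 2)
Total with prefix 'pre': 2

2


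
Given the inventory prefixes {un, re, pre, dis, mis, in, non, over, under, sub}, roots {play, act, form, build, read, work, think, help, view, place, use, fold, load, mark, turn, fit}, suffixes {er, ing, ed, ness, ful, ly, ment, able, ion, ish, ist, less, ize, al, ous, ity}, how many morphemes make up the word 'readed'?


Segmenting 'readed' against the inventory:
  'read' -> root (morpheme 1)
  'ed' -> suffix (morpheme 2)
Total morphemes: 2

2


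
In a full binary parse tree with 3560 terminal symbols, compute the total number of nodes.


Leaf nodes (terminals): 3560
Internal nodes = n - 1 = 3560 - 1 = 3559
Total = leaves + internal = 3560 + 3559 = 7119

7119


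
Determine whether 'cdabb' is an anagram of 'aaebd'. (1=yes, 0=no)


Sort characters of 'cdabb': 'abbcd'
Sort characters of 'aaebd': 'aabde'
Sorted forms differ -> they are NOT anagrams
Result: 0

0


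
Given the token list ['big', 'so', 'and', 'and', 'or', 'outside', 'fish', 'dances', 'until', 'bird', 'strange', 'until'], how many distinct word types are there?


Listing all tokens and tracking unique types:
  Token 1: 'big' -> NEW (unique so far: 1)
  Token 2: 'so' -> NEW (unique so far: 2)
  Token 3: 'and' -> NEW (unique so far: 3)
  Token 4: 'and' -> duplicate (unique so far: 3)
  Token 5: 'or' -> NEW (unique so far: 4)
  Token 6: 'outside' -> NEW (unique so far: 5)
  Token 7: 'fish' -> NEW (unique so far: 6)
  Token 8: 'dances' -> NEW (unique so far: 7)
  Token 9: 'until' -> NEW (unique so far: 8)
  Token 10: 'bird' -> NEW (unique so far: 9)
  Token 11: 'strange' -> NEW (unique so far: 10)
  Token 12: 'until' -> duplicate (unique so far: 10)
Unique types: ('and', 'big', 'bird', 'dances', 'fish', 'or', 'outside', 'so', 'strange', 'until')
Vocabulary size: 10

10


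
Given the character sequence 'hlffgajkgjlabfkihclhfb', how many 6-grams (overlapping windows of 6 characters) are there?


String 'hlffgajkgjlabfkihclhfb' has length L = 22.
Number of overlapping n-grams = L - n + 1
Substituting: 22 - 6 + 1 = 17

17


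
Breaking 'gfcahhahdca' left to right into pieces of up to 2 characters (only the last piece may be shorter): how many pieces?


'gfcahhahdca' has 11 characters.
Chunking with max size 2:
  Chunk 1: 'gf' (positions 0-1)
  Chunk 2: 'ca' (positions 2-3)
  Chunk 3: 'hh' (positions 4-5)
  Chunk 4: 'ah' (positions 6-7)
  Chunk 5: 'dc' (positions 8-9)
  Chunk 6: 'a' (positions 10-10)
Total chunks: ceil(11 / 2) = 6

6


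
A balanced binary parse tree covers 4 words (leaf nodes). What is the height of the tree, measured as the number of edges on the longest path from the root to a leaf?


In a balanced binary tree with n leaves the deepest leaf is ceil(log2(n)) edges below the root.
log2(4) = 2.0000
ceil(2.0000) = 2
height (edges) = 2

2


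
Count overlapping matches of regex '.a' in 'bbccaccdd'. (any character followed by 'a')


Pattern: .a means any character followed by 'a'.
Scanning 'bbccaccdd' position-by-position:
  Pos 0: window 'bb' -> no
  Pos 1: window 'bc' -> no
  Pos 2: window 'cc' -> no
  Pos 3: window 'ca' -> MATCH
  Pos 4: window 'ac' -> no
  Pos 5: window 'cc' -> no
  Pos 6: window 'cd' -> no
  Pos 7: window 'dd' -> no
  Pos 8: window 'd' -> no
Total matches: 1

1


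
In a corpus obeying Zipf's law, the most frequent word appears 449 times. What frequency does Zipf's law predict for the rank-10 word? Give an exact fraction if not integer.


Zipf's law: freq(rank) = f1 / rank
f1 = 449, rank = 10
freq = 449 / 10
GCD(449, 10) = 1
Simplified: 449/10

449/10


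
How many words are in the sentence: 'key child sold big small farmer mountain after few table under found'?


Counting words by splitting on spaces:
  Word 1: 'key'
  Word 2: 'child'
  Word 3: 'sold'
  Word 4: 'big'
  Word 5: 'small'
  Word 6: 'farmer'
  Word 7: 'mountain'
  Word 8: 'after'
  Word 9: 'few'
  Word 10: 'table'
  Word 11: 'under'
  Word 12: 'found'
Total words: 12

12


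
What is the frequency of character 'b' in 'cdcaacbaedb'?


Scanning 'cdcaacbaedb' for 'b':
  Position 6: 'b' -> MATCH (count: 1)
  Position 10: 'b' -> MATCH (count: 2)
Total occurrences of 'b': 2

2


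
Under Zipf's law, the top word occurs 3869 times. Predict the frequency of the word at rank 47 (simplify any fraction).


Zipf's law: freq(rank) = f1 / rank
f1 = 3869, rank = 47
freq = 3869 / 47
GCD(3869, 47) = 1
Simplified: 3869/47

3869/47


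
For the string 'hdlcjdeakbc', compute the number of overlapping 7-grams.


String 'hdlcjdeakbc' has length L = 11.
Number of overlapping n-grams = L - n + 1
Substituting: 11 - 7 + 1 = 5

5


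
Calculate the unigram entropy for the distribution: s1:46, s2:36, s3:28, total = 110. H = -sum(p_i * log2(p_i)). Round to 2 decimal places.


Computing entropy H = -sum(p_i * log2(p_i)):
  s1: p = 46/110 = 0.4182, -p*log2(p) = 0.5260
  s2: p = 36/110 = 0.3273, -p*log2(p) = 0.5274
  s3: p = 28/110 = 0.2545, -p*log2(p) = 0.5025
H = sum of terms = 1.5559
Rounded to 2 decimals: 1.56

1.56


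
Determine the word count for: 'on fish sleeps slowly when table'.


Counting words by splitting on spaces:
  Word 1: 'on'
  Word 2: 'fish'
  Word 3: 'sleeps'
  Word 4: 'slowly'
  Word 5: 'when'
  Word 6: 'table'
Total words: 6

6


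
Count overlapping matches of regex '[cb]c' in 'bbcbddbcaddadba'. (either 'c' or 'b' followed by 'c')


Pattern: [cb]c means either 'c' or 'b' followed by 'c'.
Scanning 'bbcbddbcaddadba' position-by-position:
  Pos 0: window 'bb' -> no
  Pos 1: window 'bc' -> MATCH
  Pos 2: window 'cb' -> no
  Pos 3: window 'bd' -> no
  Pos 4: window 'dd' -> no
  Pos 5: window 'db' -> no
  Pos 6: window 'bc' -> MATCH
  Pos 7: window 'ca' -> no
  Pos 8: window 'ad' -> no
  Pos 9: window 'dd' -> no
  Pos 10: window 'da' -> no
  Pos 11: window 'ad' -> no
  Pos 12: window 'db' -> no
  Pos 13: window 'ba' -> no
  Pos 14: window 'a' -> no
Total matches: 2

2


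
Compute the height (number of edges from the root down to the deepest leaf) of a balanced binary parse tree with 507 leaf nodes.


In a balanced binary tree with n leaves the deepest leaf is ceil(log2(n)) edges below the root.
log2(507) = 8.9858
ceil(8.9858) = 9
height (edges) = 9

9


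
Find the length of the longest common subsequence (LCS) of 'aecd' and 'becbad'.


DP table for LCS of 'aecd' and 'becbad':
       b  e  c  b  a  d
    0  0  0  0  0  0  0
  a 0  0  0  0  0  1  1
  e 0  0  1  1  1  1  1
  c 0  0  1  2  2  2  2
  d 0  0  1  2  2  2  3
LCS: 'ecd'
LCS length = 3

3


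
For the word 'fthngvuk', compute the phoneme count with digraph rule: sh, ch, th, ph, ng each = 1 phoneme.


Parsing 'fthngvuk' greedily, digraphs first:
  'f' -> consonant phoneme (phonemes so far: 1)
  'th' -> digraph (1 consonant phoneme) (phonemes so far: 2)
  'ng' -> digraph (1 consonant phoneme) (phonemes so far: 3)
  'v' -> consonant phoneme (phonemes so far: 4)
  'u' -> vowel phoneme (phonemes so far: 5)
  'k' -> consonant phoneme (phonemes so far: 6)
Total phonemes: 6

6


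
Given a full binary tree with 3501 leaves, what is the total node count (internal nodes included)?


Leaf nodes (terminals): 3501
Internal nodes = n - 1 = 3501 - 1 = 3500
Total = leaves + internal = 3501 + 3500 = 7001

7001


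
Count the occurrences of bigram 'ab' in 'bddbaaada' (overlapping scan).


Scanning 'bddbaaada' for bigram 'ab':
  Position 0: 'bd' -> no
  Position 1: 'dd' -> no
  Position 2: 'db' -> no
  Position 3: 'ba' -> no
  Position 4: 'aa' -> no
  Position 5: 'aa' -> no
  Position 6: 'ad' -> no
  Position 7: 'da' -> no
Total matches: 0

0


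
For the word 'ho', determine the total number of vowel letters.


Scanning each character of 'ho':
  Position 1: 'h' -> consonant (running count: 0)
  Position 2: 'o' -> vowel (running count: 1)
Total vowels: 1

1


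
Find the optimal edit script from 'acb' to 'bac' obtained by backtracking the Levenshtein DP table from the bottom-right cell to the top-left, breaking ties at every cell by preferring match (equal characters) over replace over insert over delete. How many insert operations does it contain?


Edit distance = 2. Backtracking from cell (3, 3) with preference match > replace > insert > delete,
then listing the resulting alignment 'acb' -> 'bac' left to right:
  Step 1: insert 'b' [insertion #1]
  Step 2: keep 'a'
  Step 3: keep 'c'
  Step 4: delete 'b'
Total insertions: 1

1


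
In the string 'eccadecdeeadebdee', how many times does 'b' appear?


Scanning 'eccadecdeeadebdee' for 'b':
  Position 13: 'b' -> MATCH (count: 1)
Total occurrences of 'b': 1

1


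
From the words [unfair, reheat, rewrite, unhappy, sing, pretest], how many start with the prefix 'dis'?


Checking each word for prefix 'dis':
  'unfair' -> no (count: 0)
  'reheat' -> no (count: 0)
  'rewrite' -> no (count: 0)
  'unhappy' -> no (count: 0)
  'sing' -> no (count: 0)
  'pretest' -> no (count: 0)
Total with prefix 'dis': 0

0


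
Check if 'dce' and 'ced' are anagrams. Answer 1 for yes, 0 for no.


Sort characters of 'dce': 'cde'
Sort characters of 'ced': 'cde'
Sorted forms match -> they ARE anagrams
Result: 1

1


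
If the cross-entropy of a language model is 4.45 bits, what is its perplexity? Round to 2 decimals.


Perplexity formula: PP = 2^H
H = 4.45
PP = 2^4.45
Decompose: 2^4.45 = 2^4 * 2^0.45
2^4 = 16, 2^0.45 ~ 1.3660403
PP ~ 16 * 1.3660403 = 21.8566448
Rounded to 2 decimals: 21.86

21.86


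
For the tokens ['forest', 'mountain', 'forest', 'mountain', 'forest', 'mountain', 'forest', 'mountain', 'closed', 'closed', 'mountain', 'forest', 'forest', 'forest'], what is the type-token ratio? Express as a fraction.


Tokens: 14
Unique types: ('closed', 'forest', 'mountain') = 3
TTR = 3/14
Already in lowest terms.

3/14


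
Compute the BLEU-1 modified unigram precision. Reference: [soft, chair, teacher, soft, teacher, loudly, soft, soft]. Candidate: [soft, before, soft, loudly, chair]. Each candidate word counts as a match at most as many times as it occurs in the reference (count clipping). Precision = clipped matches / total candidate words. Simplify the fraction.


Reference word counts: {'chair': 1, 'loudly': 1, 'soft': 4, 'teacher': 2}
Checking each candidate word (with clipping):
  'soft' -> in reference (ref count 4, used 1/4) -> match (matches: 1)
  'before' -> not in reference -> no match (matches: 1)
  'soft' -> in reference (ref count 4, used 2/4) -> match (matches: 2)
  'loudly' -> in reference (ref count 1, used 1/1) -> match (matches: 3)
  'chair' -> in reference (ref count 1, used 1/1) -> match (matches: 4)
Clipped matches: 4, Candidate length: 5
Precision = 4/5

4/5


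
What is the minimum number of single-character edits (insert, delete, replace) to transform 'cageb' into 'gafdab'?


Building DP table for s1='cageb' (len 5) and s2='gafdab' (len 6):
       g  a  f  d  a  b
    0  1  2  3  4  5  6
  c 1  1  2  3  4  5  6
  a 2  2  1  2  3  4  5
  g 3  2  2  2  3  4  5
  e 4  3  3  3  3  4  5
  b 5  4  4  4  4  4  4
Edit distance = dp[5][6] = 4

4


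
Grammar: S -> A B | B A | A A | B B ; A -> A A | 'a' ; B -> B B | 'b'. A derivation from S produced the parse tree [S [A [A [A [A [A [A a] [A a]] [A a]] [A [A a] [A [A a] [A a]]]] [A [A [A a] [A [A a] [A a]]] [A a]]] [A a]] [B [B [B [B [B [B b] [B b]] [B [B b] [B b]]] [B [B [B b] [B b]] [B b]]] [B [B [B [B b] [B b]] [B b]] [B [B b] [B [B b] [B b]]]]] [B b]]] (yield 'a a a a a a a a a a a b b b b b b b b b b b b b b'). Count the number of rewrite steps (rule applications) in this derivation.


Every bracketed nonterminal node [X ...] in the tree is produced by exactly one rule application.
Reading the tree off as a leftmost derivation:
  Step 1: S  =>  A B   (applied S -> A B)
  Step 2: A B  =>  A A B   (applied A -> A A)
  Step 3: A A B  =>  A A A B   (applied A -> A A)
  Step 4: A A A B  =>  A A A A B   (applied A -> A A)
  Step 5: A A A A B  =>  A A A A A B   (applied A -> A A)
  Step 6: A A A A A B  =>  A A A A A A B   (applied A -> A A)
  Step 7: A A A A A A B  =>  a A A A A A B   (applied A -> a)
  Step 8: a A A A A A B  =>  a a A A A A B   (applied A -> a)
  Step 9: a a A A A A B  =>  a a a A A A B   (applied A -> a)
  Step 10: a a a A A A B  =>  a a a A A A A B   (applied A -> A A)
  Step 11: a a a A A A A B  =>  a a a a A A A B   (applied A -> a)
  Step 12: a a a a A A A B  =>  a a a a A A A A B   (applied A -> A A)
  Step 13: a a a a A A A A B  =>  a a a a a A A A B   (applied A -> a)
  Step 14: a a a a a A A A B  =>  a a a a a a A A B   (applied A -> a)
  Step 15: a a a a a a A A B  =>  a a a a a a A A A B   (applied A -> A A)
  Step 16: a a a a a a A A A B  =>  a a a a a a A A A A B   (applied A -> A A)
  Step 17: a a a a a a A A A A B  =>  a a a a a a a A A A B   (applied A -> a)
  Step 18: a a a a a a a A A A B  =>  a a a a a a a A A A A B   (applied A -> A A)
  Step 19: a a a a a a a A A A A B  =>  a a a a a a a a A A A B   (applied A -> a)
  Step 20: a a a a a a a a A A A B  =>  a a a a a a a a a A A B   (applied A -> a)
  Step 21: a a a a a a a a a A A B  =>  a a a a a a a a a a A B   (applied A -> a)
  Step 22: a a a a a a a a a a A B  =>  a a a a a a a a a a a B   (applied A -> a)
  Step 23: a a a a a a a a a a a B  =>  a a a a a a a a a a a B B   (applied B -> B B)
  Step 24: a a a a a a a a a a a B B  =>  a a a a a a a a a a a B B B   (applied B -> B B)
  Step 25: a a a a a a a a a a a B B B  =>  a a a a a a a a a a a B B B B   (applied B -> B B)
  Step 26: a a a a a a a a a a a B B B B  =>  a a a a a a a a a a a B B B B B   (applied B -> B B)
  Step 27: a a a a a a a a a a a B B B B B  =>  a a a a a a a a a a a B B B B B B   (applied B -> B B)
  Step 28: a a a a a a a a a a a B B B B B B  =>  a a a a a a a a a a a b B B B B B   (applied B -> b)
  Step 29: a a a a a a a a a a a b B B B B B  =>  a a a a a a a a a a a b b B B B B   (applied B -> b)
  Step 30: a a a a a a a a a a a b b B B B B  =>  a a a a a a a a a a a b b B B B B B   (applied B -> B B)
  Step 31: a a a a a a a a a a a b b B B B B B  =>  a a a a a a a a a a a b b b B B B B   (applied B -> b)
  Step 32: a a a a a a a a a a a b b b B B B B  =>  a a a a a a a a a a a b b b b B B B   (applied B -> b)
  Step 33: a a a a a a a a a a a b b b b B B B  =>  a a a a a a a a a a a b b b b B B B B   (applied B -> B B)
  Step 34: a a a a a a a a a a a b b b b B B B B  =>  a a a a a a a a a a a b b b b B B B B B   (applied B -> B B)
  Step 35: a a a a a a a a a a a b b b b B B B B B  =>  a a a a a a a a a a a b b b b b B B B B   (applied B -> b)
  Step 36: a a a a a a a a a a a b b b b b B B B B  =>  a a a a a a a a a a a b b b b b b B B B   (applied B -> b)
  Step 37: a a a a a a a a a a a b b b b b b B B B  =>  a a a a a a a a a a a b b b b b b b B B   (applied B -> b)
  Step 38: a a a a a a a a a a a b b b b b b b B B  =>  a a a a a a a a a a a b b b b b b b B B B   (applied B -> B B)
  Step 39: a a a a a a a a a a a b b b b b b b B B B  =>  a a a a a a a a a a a b b b b b b b B B B B   (applied B -> B B)
  Step 40: a a a a a a a a a a a b b b b b b b B B B B  =>  a a a a a a a a a a a b b b b b b b B B B B B   (applied B -> B B)
  Step 41: a a a a a a a a a a a b b b b b b b B B B B B  =>  a a a a a a a a a a a b b b b b b b b B B B B   (applied B -> b)
  Step 42: a a a a a a a a a a a b b b b b b b b B B B B  =>  a a a a a a a a a a a b b b b b b b b b B B B   (applied B -> b)
  Step 43: a a a a a a a a a a a b b b b b b b b b B B B  =>  a a a a a a a a a a a b b b b b b b b b b B B   (applied B -> b)
  Step 44: a a a a a a a a a a a b b b b b b b b b b B B  =>  a a a a a a a a a a a b b b b b b b b b b B B B   (applied B -> B B)
  Step 45: a a a a a a a a a a a b b b b b b b b b b B B B  =>  a a a a a a a a a a a b b b b b b b b b b b B B   (applied B -> b)
  Step 46: a a a a a a a a a a a b b b b b b b b b b b B B  =>  a a a a a a a a a a a b b b b b b b b b b b B B B   (applied B -> B B)
  Step 47: a a a a a a a a a a a b b b b b b b b b b b B B B  =>  a a a a a a a a a a a b b b b b b b b b b b b B B   (applied B -> b)
  Step 48: a a a a a a a a a a a b b b b b b b b b b b b B B  =>  a a a a a a a a a a a b b b b b b b b b b b b b B   (applied B -> b)
  Step 49: a a a a a a a a a a a b b b b b b b b b b b b b B  =>  a a a a a a a a a a a b b b b b b b b b b b b b b   (applied B -> b)
Final yield: a a a a a a a a a a a b b b b b b b b b b b b b b
Total rewrite steps: 49

49


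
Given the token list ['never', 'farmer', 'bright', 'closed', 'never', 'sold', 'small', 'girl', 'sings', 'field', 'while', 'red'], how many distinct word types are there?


Listing all tokens and tracking unique types:
  Token 1: 'never' -> NEW (unique so far: 1)
  Token 2: 'farmer' -> NEW (unique so far: 2)
  Token 3: 'bright' -> NEW (unique so far: 3)
  Token 4: 'closed' -> NEW (unique so far: 4)
  Token 5: 'never' -> duplicate (unique so far: 4)
  Token 6: 'sold' -> NEW (unique so far: 5)
  Token 7: 'small' -> NEW (unique so far: 6)
  Token 8: 'girl' -> NEW (unique so far: 7)
  Token 9: 'sings' -> NEW (unique so far: 8)
  Token 10: 'field' -> NEW (unique so far: 9)
  Token 11: 'while' -> NEW (unique so far: 10)
  Token 12: 'red' -> NEW (unique so far: 11)
Unique types: ('bright', 'closed', 'farmer', 'field', 'girl', 'never', 'red', 'sings', 'small', 'sold', 'while')
Vocabulary size: 11

11


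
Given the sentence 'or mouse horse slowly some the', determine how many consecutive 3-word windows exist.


Word trigrams from [6] words:
  Trigram 1: (or mouse horse)
  Trigram 2: (mouse horse slowly)
  Trigram 3: (horse slowly some)
  Trigram 4: (slowly some the)
Total word trigrams: 6 - 2 = 4

4


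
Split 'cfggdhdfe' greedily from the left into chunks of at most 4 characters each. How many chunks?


'cfggdhdfe' has 9 characters.
Chunking with max size 4:
  Chunk 1: 'cfgg' (positions 0-3)
  Chunk 2: 'dhdf' (positions 4-7)
  Chunk 3: 'e' (positions 8-8)
Total chunks: ceil(9 / 4) = 3

3


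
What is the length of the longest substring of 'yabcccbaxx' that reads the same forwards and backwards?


Scanning 'yabcccbaxx' for palindromic substrings.
Substring at positions 1-7: 'abcccba'.
Check: reverse('abcccba') = 'abcccba' -> palindrome confirmed.
Neighbouring characters ('y' / 'x') break symmetry, so it cannot extend further.
No longer palindromic substring exists; longest length = 7

7


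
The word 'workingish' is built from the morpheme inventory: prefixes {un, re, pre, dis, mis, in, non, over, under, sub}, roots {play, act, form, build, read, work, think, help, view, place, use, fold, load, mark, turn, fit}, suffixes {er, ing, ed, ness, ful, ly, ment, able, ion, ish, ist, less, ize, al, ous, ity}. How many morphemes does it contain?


Segmenting 'workingish' against the inventory:
  'work' -> root (morpheme 1)
  'ing' -> suffix (morpheme 2)
  'ish' -> suffix (morpheme 3)
Total morphemes: 3

3


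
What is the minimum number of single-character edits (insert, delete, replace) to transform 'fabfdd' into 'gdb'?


Building DP table for s1='fabfdd' (len 6) and s2='gdb' (len 3):
       g  d  b
    0  1  2  3
  f 1  1  2  3
  a 2  2  2  3
  b 3  3  3  2
  f 4  4  4  3
  d 5  5  4  4
  d 6  6  5  5
Edit distance = dp[6][3] = 5

5


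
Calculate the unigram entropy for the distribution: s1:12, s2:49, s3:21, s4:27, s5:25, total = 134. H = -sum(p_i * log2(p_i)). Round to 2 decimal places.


Computing entropy H = -sum(p_i * log2(p_i)):
  s1: p = 12/134 = 0.0896, -p*log2(p) = 0.3117
  s2: p = 49/134 = 0.3657, -p*log2(p) = 0.5307
  s3: p = 21/134 = 0.1567, -p*log2(p) = 0.4190
  s4: p = 27/134 = 0.2015, -p*log2(p) = 0.4657
  s5: p = 25/134 = 0.1866, -p*log2(p) = 0.4519
H = sum of terms = 2.1790
Rounded to 2 decimals: 2.18

2.18


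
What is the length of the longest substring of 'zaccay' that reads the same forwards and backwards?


Scanning 'zaccay' for palindromic substrings.
Substring at positions 1-4: 'acca'.
Check: reverse('acca') = 'acca' -> palindrome confirmed.
Neighbouring characters ('z' / 'y') break symmetry, so it cannot extend further.
No longer palindromic substring exists; longest length = 4

4
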